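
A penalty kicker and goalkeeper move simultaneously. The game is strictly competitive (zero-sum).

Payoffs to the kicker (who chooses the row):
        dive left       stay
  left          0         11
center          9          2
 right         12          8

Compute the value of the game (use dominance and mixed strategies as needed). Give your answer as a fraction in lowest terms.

44/5

Row center is strictly dominated by row right, so the kicker never plays it.
The remaining 2×2 game on (left, right) × (dive left, stay) has no saddle point. Let the kicker play left with probability p; indifference gives 12(1−p) = 11p + 8(1−p), so p = 4/15.
Similarly the goalkeeper's optimal q on dive left is 1/5, and the value is 0·(1/5) + (11)·(4/5) = 44/5.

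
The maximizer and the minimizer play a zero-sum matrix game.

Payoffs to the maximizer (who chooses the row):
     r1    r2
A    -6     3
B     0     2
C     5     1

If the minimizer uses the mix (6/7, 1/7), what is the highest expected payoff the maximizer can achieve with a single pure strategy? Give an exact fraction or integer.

31/7

A: (-6)·(6/7) + (3)·(1/7) = -33/7.
B: (0)·(6/7) + (2)·(1/7) = 2/7.
C: (5)·(6/7) + (1)·(1/7) = 31/7.
The best pure response is C with expected payoff 31/7.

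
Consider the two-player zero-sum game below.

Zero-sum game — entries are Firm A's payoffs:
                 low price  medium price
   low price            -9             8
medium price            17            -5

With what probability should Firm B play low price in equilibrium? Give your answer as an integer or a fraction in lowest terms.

Row minima are -9 and -5, so Firm A's maximin is -5; column maxima are 17 and 8, so Firm B's minimax is 8. These differ, so the equilibrium is in mixed strategies.
Let Firm B play low price with probability q. Firm A is indifferent when −9q + 8(1−q) = 17q − 5(1−q), giving q = 1/3.

1/3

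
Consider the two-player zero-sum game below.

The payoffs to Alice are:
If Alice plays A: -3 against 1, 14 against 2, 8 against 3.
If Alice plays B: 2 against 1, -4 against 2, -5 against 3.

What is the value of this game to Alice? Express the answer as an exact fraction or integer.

1/18

Column 2 is strictly dominated by 3 for Bob (it gives Alice more in every row).
The remaining 2×2 game on (A, B) × (1, 3) has no saddle point. Let Alice play A with probability p; indifference gives −3p + 2(1−p) = 8p − 5(1−p), so p = 7/18.
Similarly Bob's optimal q on 1 is 13/18, and the value is -3·(13/18) + (8)·(5/18) = 1/18.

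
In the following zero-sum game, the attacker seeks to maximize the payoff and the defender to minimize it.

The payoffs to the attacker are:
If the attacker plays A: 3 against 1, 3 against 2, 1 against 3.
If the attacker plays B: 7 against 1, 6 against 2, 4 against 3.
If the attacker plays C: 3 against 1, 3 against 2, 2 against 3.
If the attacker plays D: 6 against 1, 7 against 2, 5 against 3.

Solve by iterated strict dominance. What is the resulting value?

5

Column 1 is strictly dominated by 3 for the defender (1<3, 4<7, 2<3, 5<6); eliminate 1.
Column 2 is strictly dominated by 3 for the defender (1<3, 4<6, 2<3, 5<7); eliminate 2.
Row A is strictly dominated by row B (4>1); eliminate A.
Row C is strictly dominated by row B (4>2); eliminate C.
Row B is strictly dominated by row D (5>4); eliminate B.
Only (D, 3) remains, with payoff 5.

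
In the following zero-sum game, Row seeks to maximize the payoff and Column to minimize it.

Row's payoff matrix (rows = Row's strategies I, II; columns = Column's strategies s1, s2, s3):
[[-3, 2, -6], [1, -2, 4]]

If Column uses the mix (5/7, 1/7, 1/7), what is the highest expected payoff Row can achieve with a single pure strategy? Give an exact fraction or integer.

I: (-3)·(5/7) + (2)·(1/7) + (-6)·(1/7) = -19/7.
II: (1)·(5/7) + (-2)·(1/7) + (4)·(1/7) = 1.
The best pure response is II with expected payoff 1.

1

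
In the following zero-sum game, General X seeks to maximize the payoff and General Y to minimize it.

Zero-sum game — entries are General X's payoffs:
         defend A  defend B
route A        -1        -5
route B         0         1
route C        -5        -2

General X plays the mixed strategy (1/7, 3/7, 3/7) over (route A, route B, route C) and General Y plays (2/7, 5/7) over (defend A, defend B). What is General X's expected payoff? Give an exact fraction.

-72/49

Against (2/7, 5/7), each row's expected payoff is route A: -27/7; route B: 5/7; route C: -20/7.
Taking the (1/7, 3/7, 3/7)-weighted average: (1/7)·(-27/7) + (3/7)·(5/7) + (3/7)·(-20/7) = -72/49.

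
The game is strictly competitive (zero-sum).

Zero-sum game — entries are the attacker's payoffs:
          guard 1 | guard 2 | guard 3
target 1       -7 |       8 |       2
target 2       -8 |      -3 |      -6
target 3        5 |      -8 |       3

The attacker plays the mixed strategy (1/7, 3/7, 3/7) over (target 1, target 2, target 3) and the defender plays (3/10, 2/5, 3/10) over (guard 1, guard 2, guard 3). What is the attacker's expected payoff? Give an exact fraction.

-169/70

Against (3/10, 2/5, 3/10), each row's expected payoff is target 1: 17/10; target 2: -27/5; target 3: -4/5.
Taking the (1/7, 3/7, 3/7)-weighted average: (1/7)·(17/10) + (3/7)·(-27/5) + (3/7)·(-4/5) = -169/70.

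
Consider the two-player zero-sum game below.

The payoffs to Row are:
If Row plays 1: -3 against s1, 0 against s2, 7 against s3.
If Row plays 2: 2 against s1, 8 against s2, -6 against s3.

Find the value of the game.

Column s2 is strictly dominated by s1 for Column (it gives Row more in every row).
The remaining 2×2 game on (1, 2) × (s1, s3) has no saddle point. Let Row play 1 with probability p; indifference gives −3p + 2(1−p) = 7p − 6(1−p), so p = 4/9.
Similarly Column's optimal q on s1 is 13/18, and the value is -3·(13/18) + (7)·(5/18) = -2/9.

-2/9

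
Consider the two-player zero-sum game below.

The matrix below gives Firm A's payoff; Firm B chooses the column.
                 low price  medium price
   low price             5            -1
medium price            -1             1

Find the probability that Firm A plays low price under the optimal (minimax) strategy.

Row minima are -1 and -1, so Firm A's maximin is -1; column maxima are 5 and 1, so Firm B's minimax is 1. These differ, so the equilibrium is in mixed strategies.
Let Firm A play low price with probability p. Firm B is indifferent when 5p − (1−p) = −p + (1−p), giving p = 1/4.

1/4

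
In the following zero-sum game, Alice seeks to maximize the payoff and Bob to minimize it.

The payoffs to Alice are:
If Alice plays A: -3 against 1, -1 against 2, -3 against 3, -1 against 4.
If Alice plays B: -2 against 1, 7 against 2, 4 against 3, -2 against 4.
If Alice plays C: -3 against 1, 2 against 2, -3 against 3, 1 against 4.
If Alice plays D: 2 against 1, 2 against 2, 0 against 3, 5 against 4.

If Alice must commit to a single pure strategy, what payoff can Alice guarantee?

The worst-case payoff for each row is A: -3, B: -2, C: -3, D: 0.
The best of these is 0.

0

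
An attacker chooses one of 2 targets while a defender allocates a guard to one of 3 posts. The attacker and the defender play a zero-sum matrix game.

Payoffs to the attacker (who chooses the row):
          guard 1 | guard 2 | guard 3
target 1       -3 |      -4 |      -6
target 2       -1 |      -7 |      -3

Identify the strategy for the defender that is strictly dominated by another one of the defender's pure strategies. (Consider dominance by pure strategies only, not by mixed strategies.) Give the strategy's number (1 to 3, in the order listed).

The defender prefers columns that give the attacker less. Compare guard 1 with guard 2: -4 < -3, -7 < -1.
So guard 2 strictly dominates guard 1 for the defender; guard 1 is strictly dominated.

1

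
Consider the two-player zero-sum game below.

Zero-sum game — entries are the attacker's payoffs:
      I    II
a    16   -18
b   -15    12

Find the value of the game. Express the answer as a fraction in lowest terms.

-78/61

Row minima are -18 and -15, so the attacker's maximin is -15; column maxima are 16 and 12, so the defender's minimax is 12. These differ, so the equilibrium is in mixed strategies.
Let the attacker play a with probability p. The defender is indifferent when 16p − 15(1−p) = −18p + 12(1−p), giving p = 27/61.
Let the defender play I with probability q. The attacker is indifferent when 16q − 18(1−q) = −15q + 12(1−q), giving q = 30/61.
The value is 16·(30/61) + (-18)·(31/61) = -78/61.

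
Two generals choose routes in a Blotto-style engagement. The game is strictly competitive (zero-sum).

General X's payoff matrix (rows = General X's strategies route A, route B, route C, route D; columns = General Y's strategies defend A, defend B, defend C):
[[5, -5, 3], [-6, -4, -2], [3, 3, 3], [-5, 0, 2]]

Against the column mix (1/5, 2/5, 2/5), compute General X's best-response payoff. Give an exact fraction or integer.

route A: (5)·(1/5) + (-5)·(2/5) + (3)·(2/5) = 1/5.
route B: (-6)·(1/5) + (-4)·(2/5) + (-2)·(2/5) = -18/5.
route C: (3)·(1/5) + (3)·(2/5) + (3)·(2/5) = 3.
route D: (-5)·(1/5) + (0)·(2/5) + (2)·(2/5) = -1/5.
The best pure response is route C with expected payoff 3.

3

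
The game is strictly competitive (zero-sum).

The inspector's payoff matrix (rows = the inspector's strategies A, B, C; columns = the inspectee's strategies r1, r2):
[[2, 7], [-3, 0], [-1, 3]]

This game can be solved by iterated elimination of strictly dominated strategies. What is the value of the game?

2

Column r2 is strictly dominated by r1 for the inspectee (2<7, -3<0, -1<3); eliminate r2.
Row C is strictly dominated by row A (2>-1); eliminate C.
Row B is strictly dominated by row A (2>-3); eliminate B.
Only (A, r1) remains, with payoff 2.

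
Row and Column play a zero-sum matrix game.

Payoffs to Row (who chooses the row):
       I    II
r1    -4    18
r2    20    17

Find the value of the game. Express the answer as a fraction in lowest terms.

Row minima are -4 and 17, so Row's maximin is 17; column maxima are 20 and 18, so Column's minimax is 18. These differ, so the equilibrium is in mixed strategies.
Let Row play r1 with probability p. Column is indifferent when −4p + 20(1−p) = 18p + 17(1−p), giving p = 3/25.
Let Column play I with probability q. Row is indifferent when −4q + 18(1−q) = 20q + 17(1−q), giving q = 1/25.
The value is -4·(1/25) + (18)·(24/25) = 428/25.

428/25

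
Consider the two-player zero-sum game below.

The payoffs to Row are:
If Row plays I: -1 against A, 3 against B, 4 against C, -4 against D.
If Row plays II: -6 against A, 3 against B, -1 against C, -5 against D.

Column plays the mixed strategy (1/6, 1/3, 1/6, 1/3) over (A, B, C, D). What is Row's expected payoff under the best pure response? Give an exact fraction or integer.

1/6

I: (-1)·(1/6) + (3)·(1/3) + (4)·(1/6) + (-4)·(1/3) = 1/6.
II: (-6)·(1/6) + (3)·(1/3) + (-1)·(1/6) + (-5)·(1/3) = -11/6.
The best pure response is I with expected payoff 1/6.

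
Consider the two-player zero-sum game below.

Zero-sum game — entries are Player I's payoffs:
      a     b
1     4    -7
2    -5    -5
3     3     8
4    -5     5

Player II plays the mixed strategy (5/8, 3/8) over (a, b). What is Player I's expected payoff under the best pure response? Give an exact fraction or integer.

39/8

1: (4)·(5/8) + (-7)·(3/8) = -1/8.
2: (-5)·(5/8) + (-5)·(3/8) = -5.
3: (3)·(5/8) + (8)·(3/8) = 39/8.
4: (-5)·(5/8) + (5)·(3/8) = -5/4.
The best pure response is 3 with expected payoff 39/8.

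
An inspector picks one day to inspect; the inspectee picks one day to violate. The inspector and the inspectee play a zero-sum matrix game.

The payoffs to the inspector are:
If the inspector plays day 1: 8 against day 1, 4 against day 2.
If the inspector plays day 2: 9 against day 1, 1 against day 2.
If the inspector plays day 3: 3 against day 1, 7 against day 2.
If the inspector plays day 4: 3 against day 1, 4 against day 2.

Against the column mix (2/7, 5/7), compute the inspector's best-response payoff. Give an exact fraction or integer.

41/7

day 1: (8)·(2/7) + (4)·(5/7) = 36/7.
day 2: (9)·(2/7) + (1)·(5/7) = 23/7.
day 3: (3)·(2/7) + (7)·(5/7) = 41/7.
day 4: (3)·(2/7) + (4)·(5/7) = 26/7.
The best pure response is day 3 with expected payoff 41/7.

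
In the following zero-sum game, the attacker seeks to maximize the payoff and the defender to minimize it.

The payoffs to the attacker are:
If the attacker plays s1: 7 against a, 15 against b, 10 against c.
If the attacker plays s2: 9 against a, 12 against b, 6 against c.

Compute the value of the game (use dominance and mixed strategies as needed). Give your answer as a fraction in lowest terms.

Column b is strictly dominated by c for the defender (it gives the attacker more in every row).
The remaining 2×2 game on (s1, s2) × (a, c) has no saddle point. Let the attacker play s1 with probability p; indifference gives 7p + 9(1−p) = 10p + 6(1−p), so p = 1/2.
Similarly the defender's optimal q on a is 2/3, and the value is 7·(2/3) + (10)·(1/3) = 8.

8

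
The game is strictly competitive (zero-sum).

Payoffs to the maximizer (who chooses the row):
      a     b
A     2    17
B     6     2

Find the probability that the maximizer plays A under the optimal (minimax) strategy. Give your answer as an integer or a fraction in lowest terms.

Row minima are 2 and 2, so the maximizer's maximin is 2; column maxima are 6 and 17, so the minimizer's minimax is 6. These differ, so the equilibrium is in mixed strategies.
Let the maximizer play A with probability p. The minimizer is indifferent when 2p + 6(1−p) = 17p + 2(1−p), giving p = 4/19.

4/19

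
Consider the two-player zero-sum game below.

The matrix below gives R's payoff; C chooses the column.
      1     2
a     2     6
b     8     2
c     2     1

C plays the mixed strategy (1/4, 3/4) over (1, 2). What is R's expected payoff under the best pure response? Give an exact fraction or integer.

5

a: (2)·(1/4) + (6)·(3/4) = 5.
b: (8)·(1/4) + (2)·(3/4) = 7/2.
c: (2)·(1/4) + (1)·(3/4) = 5/4.
The best pure response is a with expected payoff 5.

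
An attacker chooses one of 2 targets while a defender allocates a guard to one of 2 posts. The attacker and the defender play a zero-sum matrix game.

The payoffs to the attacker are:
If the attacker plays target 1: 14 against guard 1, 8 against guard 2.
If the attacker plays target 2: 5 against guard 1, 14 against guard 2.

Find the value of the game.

52/5

Row minima are 8 and 5, so the attacker's maximin is 8; column maxima are 14 and 14, so the defender's minimax is 14. These differ, so the equilibrium is in mixed strategies.
Let the attacker play target 1 with probability p. The defender is indifferent when 14p + 5(1−p) = 8p + 14(1−p), giving p = 3/5.
Let the defender play guard 1 with probability q. The attacker is indifferent when 14q + 8(1−q) = 5q + 14(1−q), giving q = 2/5.
The value is 14·(2/5) + (8)·(3/5) = 52/5.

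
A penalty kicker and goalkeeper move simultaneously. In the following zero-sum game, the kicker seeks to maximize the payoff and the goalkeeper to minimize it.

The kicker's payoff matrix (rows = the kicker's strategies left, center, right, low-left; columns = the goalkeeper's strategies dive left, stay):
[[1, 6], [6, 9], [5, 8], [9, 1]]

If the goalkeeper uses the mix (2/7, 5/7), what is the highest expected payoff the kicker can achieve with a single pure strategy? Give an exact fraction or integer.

left: (1)·(2/7) + (6)·(5/7) = 32/7.
center: (6)·(2/7) + (9)·(5/7) = 57/7.
right: (5)·(2/7) + (8)·(5/7) = 50/7.
low-left: (9)·(2/7) + (1)·(5/7) = 23/7.
The best pure response is center with expected payoff 57/7.

57/7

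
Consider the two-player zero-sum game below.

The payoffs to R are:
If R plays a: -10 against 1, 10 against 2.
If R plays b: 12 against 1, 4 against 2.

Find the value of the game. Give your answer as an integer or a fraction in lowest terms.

40/7

Row minima are -10 and 4, so R's maximin is 4; column maxima are 12 and 10, so C's minimax is 10. These differ, so the equilibrium is in mixed strategies.
Let R play a with probability p. C is indifferent when −10p + 12(1−p) = 10p + 4(1−p), giving p = 2/7.
Let C play 1 with probability q. R is indifferent when −10q + 10(1−q) = 12q + 4(1−q), giving q = 3/14.
The value is -10·(3/14) + (10)·(11/14) = 40/7.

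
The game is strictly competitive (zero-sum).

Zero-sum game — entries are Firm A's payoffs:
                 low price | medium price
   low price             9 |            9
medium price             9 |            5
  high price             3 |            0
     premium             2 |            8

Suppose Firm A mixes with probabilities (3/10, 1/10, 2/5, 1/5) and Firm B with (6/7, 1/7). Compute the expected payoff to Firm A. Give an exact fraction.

Against (6/7, 1/7), each row's expected payoff is low price: 9; medium price: 59/7; high price: 18/7; premium: 20/7.
Taking the (3/10, 1/10, 2/5, 1/5)-weighted average: (3/10)·(9) + (1/10)·(59/7) + (2/5)·(18/7) + (1/5)·(20/7) = 36/7.

36/7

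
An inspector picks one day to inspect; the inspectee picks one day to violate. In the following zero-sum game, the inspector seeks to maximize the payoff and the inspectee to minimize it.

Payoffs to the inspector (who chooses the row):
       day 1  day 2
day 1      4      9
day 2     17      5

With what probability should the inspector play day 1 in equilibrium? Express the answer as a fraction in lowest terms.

Row minima are 4 and 5, so the inspector's maximin is 5; column maxima are 17 and 9, so the inspectee's minimax is 9. These differ, so the equilibrium is in mixed strategies.
Let the inspector play day 1 with probability p. The inspectee is indifferent when 4p + 17(1−p) = 9p + 5(1−p), giving p = 12/17.

12/17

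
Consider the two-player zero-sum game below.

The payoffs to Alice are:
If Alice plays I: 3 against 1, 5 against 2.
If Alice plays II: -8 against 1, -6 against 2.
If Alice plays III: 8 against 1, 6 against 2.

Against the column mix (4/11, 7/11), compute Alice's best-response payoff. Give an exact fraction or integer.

74/11

I: (3)·(4/11) + (5)·(7/11) = 47/11.
II: (-8)·(4/11) + (-6)·(7/11) = -74/11.
III: (8)·(4/11) + (6)·(7/11) = 74/11.
The best pure response is III with expected payoff 74/11.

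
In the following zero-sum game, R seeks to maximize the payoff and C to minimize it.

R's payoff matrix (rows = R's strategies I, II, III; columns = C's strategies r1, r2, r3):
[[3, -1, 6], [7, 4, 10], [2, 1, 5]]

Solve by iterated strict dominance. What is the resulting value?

Column r3 is strictly dominated by r1 for C (3<6, 7<10, 2<5); eliminate r3.
Column r1 is strictly dominated by r2 for C (-1<3, 4<7, 1<2); eliminate r1.
Row I is strictly dominated by row II (4>-1); eliminate I.
Row III is strictly dominated by row II (4>1); eliminate III.
Only (II, r2) remains, with payoff 4.

4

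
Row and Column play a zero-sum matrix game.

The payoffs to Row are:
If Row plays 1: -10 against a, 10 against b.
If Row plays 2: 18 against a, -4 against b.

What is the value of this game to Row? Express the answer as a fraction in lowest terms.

10/3

Row minima are -10 and -4, so Row's maximin is -4; column maxima are 18 and 10, so Column's minimax is 10. These differ, so the equilibrium is in mixed strategies.
Let Row play 1 with probability p. Column is indifferent when −10p + 18(1−p) = 10p − 4(1−p), giving p = 11/21.
Let Column play a with probability q. Row is indifferent when −10q + 10(1−q) = 18q − 4(1−q), giving q = 1/3.
The value is -10·(1/3) + (10)·(2/3) = 10/3.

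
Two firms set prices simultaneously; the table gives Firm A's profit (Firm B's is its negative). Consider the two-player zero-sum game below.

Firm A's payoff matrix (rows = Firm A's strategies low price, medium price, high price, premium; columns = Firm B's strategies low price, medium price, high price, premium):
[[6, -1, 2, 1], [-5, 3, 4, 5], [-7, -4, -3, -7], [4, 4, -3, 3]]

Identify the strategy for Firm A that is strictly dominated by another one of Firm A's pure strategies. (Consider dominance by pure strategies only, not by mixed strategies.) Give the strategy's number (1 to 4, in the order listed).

Compare high price with low price: 6 > -7, -1 > -4, 2 > -3, 1 > -7.
So low price strictly dominates high price for Firm A; high price is strictly dominated.

3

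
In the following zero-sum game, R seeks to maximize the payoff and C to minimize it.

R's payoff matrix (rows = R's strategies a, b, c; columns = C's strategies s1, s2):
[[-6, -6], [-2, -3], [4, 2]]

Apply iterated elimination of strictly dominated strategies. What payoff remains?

2

Row a is strictly dominated by row b (-2>-6, -3>-6); eliminate a.
Row b is strictly dominated by row c (4>-2, 2>-3); eliminate b.
Column s1 is strictly dominated by s2 for C (2<4); eliminate s1.
Only (c, s2) remains, with payoff 2.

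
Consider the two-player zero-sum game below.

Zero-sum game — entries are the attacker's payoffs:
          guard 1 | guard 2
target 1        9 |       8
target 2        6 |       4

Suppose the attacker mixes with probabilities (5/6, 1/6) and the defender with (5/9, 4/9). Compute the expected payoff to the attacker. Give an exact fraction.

Against (5/9, 4/9), each row's expected payoff is target 1: 77/9; target 2: 46/9.
Taking the (5/6, 1/6)-weighted average: (5/6)·(77/9) + (1/6)·(46/9) = 431/54.

431/54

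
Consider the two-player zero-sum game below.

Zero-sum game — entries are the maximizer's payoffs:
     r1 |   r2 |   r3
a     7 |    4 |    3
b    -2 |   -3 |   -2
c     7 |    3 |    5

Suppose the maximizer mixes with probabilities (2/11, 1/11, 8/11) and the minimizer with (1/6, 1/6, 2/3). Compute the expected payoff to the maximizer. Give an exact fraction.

Against (1/6, 1/6, 2/3), each row's expected payoff is a: 23/6; b: -13/6; c: 5.
Taking the (2/11, 1/11, 8/11)-weighted average: (2/11)·(23/6) + (1/11)·(-13/6) + (8/11)·(5) = 91/22.

91/22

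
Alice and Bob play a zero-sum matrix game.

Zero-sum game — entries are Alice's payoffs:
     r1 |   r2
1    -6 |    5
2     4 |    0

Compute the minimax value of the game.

4/3

Row minima are -6 and 0, so Alice's maximin is 0; column maxima are 4 and 5, so Bob's minimax is 4. These differ, so the equilibrium is in mixed strategies.
Let Alice play 1 with probability p. Bob is indifferent when −6p + 4(1−p) = 5p, giving p = 4/15.
Let Bob play r1 with probability q. Alice is indifferent when −6q + 5(1−q) = 4q, giving q = 1/3.
The value is -6·(1/3) + (5)·(2/3) = 4/3.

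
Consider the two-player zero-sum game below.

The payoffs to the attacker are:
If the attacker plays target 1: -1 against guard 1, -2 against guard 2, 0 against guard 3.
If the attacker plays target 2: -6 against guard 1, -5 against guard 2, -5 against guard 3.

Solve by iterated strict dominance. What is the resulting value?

-2

Column guard 3 is strictly dominated by guard 1 for the defender (-1<0, -6<-5); eliminate guard 3.
Row target 2 is strictly dominated by row target 1 (-1>-6, -2>-5); eliminate target 2.
Column guard 1 is strictly dominated by guard 2 for the defender (-2<-1); eliminate guard 1.
Only (target 1, guard 2) remains, with payoff -2.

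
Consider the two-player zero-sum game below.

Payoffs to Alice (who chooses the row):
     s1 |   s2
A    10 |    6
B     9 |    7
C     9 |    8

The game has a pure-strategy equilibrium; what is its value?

8

Row minima: 6, 7, 8 → Alice's maximin is 8.
Column maxima: 10, 8 → Bob's minimax is 8.
They coincide at (C, s2), so the value is 8.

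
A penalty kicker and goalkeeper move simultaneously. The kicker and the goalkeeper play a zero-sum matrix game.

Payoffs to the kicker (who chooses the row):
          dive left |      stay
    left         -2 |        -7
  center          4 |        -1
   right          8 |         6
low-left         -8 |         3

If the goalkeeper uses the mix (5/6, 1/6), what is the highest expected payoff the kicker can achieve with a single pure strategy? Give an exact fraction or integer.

left: (-2)·(5/6) + (-7)·(1/6) = -17/6.
center: (4)·(5/6) + (-1)·(1/6) = 19/6.
right: (8)·(5/6) + (6)·(1/6) = 23/3.
low-left: (-8)·(5/6) + (3)·(1/6) = -37/6.
The best pure response is right with expected payoff 23/3.

23/3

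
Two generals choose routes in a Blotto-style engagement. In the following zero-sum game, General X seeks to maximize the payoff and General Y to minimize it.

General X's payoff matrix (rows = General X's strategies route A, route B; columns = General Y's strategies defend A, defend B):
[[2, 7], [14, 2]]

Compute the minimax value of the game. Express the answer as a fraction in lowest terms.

94/17

Row minima are 2 and 2, so General X's maximin is 2; column maxima are 14 and 7, so General Y's minimax is 7. These differ, so the equilibrium is in mixed strategies.
Let General X play route A with probability p. General Y is indifferent when 2p + 14(1−p) = 7p + 2(1−p), giving p = 12/17.
Let General Y play defend A with probability q. General X is indifferent when 2q + 7(1−q) = 14q + 2(1−q), giving q = 5/17.
The value is 2·(5/17) + (7)·(12/17) = 94/17.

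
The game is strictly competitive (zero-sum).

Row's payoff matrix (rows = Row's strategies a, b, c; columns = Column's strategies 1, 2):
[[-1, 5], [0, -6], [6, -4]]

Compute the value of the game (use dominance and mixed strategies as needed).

13/8

Row b is strictly dominated by row c, so Row never plays it.
The remaining 2×2 game on (a, c) × (1, 2) has no saddle point. Let Row play a with probability p; indifference gives −p + 6(1−p) = 5p − 4(1−p), so p = 5/8.
Similarly Column's optimal q on 1 is 9/16, and the value is -1·(9/16) + (5)·(7/16) = 13/8.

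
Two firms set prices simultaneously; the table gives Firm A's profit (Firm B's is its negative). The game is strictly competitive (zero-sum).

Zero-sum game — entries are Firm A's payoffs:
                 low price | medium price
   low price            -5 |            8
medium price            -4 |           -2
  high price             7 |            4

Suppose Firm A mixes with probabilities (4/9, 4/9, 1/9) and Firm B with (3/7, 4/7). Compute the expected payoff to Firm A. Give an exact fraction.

Against (3/7, 4/7), each row's expected payoff is low price: 17/7; medium price: -20/7; high price: 37/7.
Taking the (4/9, 4/9, 1/9)-weighted average: (4/9)·(17/7) + (4/9)·(-20/7) + (1/9)·(37/7) = 25/63.

25/63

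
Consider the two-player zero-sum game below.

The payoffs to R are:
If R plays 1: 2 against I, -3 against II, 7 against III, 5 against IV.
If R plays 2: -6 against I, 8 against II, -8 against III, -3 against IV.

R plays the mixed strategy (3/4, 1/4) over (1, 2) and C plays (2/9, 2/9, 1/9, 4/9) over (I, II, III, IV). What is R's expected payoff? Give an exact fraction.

59/36

Against (2/9, 2/9, 1/9, 4/9), each row's expected payoff is 1: 25/9; 2: -16/9.
Taking the (3/4, 1/4)-weighted average: (3/4)·(25/9) + (1/4)·(-16/9) = 59/36.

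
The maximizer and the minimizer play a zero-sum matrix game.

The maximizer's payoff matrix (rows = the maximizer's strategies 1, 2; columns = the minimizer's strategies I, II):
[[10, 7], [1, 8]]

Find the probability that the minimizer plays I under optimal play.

Row minima are 7 and 1, so the maximizer's maximin is 7; column maxima are 10 and 8, so the minimizer's minimax is 8. These differ, so the equilibrium is in mixed strategies.
Let the minimizer play I with probability q. The maximizer is indifferent when 10q + 7(1−q) = q + 8(1−q), giving q = 1/10.

1/10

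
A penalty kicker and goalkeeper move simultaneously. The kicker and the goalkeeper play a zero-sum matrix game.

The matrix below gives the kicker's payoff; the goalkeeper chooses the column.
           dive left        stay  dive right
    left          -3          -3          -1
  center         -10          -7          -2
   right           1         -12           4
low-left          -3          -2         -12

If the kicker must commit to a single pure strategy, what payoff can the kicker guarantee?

-3

The worst-case payoff for each row is left: -3, center: -10, right: -12, low-left: -12.
The best of these is -3.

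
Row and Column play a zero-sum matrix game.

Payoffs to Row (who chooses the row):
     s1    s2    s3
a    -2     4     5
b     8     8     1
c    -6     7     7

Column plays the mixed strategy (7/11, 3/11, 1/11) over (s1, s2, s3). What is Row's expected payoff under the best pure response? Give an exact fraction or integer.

a: (-2)·(7/11) + (4)·(3/11) + (5)·(1/11) = 3/11.
b: (8)·(7/11) + (8)·(3/11) + (1)·(1/11) = 81/11.
c: (-6)·(7/11) + (7)·(3/11) + (7)·(1/11) = -14/11.
The best pure response is b with expected payoff 81/11.

81/11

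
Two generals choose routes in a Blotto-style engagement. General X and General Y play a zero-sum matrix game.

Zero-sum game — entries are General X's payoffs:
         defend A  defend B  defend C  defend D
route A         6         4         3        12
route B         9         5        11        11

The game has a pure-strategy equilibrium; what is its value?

5

Row minima: 3, 5 → General X's maximin is 5.
Column maxima: 9, 5, 11, 12 → General Y's minimax is 5.
They coincide at (route B, defend B), so the value is 5.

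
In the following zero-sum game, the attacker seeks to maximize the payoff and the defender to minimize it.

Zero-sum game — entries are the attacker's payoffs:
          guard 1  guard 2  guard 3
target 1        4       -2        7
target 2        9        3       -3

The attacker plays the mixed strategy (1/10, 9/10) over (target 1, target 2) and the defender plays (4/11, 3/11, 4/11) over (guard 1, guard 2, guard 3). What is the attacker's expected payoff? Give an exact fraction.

Against (4/11, 3/11, 4/11), each row's expected payoff is target 1: 38/11; target 2: 3.
Taking the (1/10, 9/10)-weighted average: (1/10)·(38/11) + (9/10)·(3) = 67/22.

67/22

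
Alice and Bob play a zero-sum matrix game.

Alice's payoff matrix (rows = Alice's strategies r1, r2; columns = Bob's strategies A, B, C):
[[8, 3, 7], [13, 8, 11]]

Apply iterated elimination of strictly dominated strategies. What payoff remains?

Column C is strictly dominated by B for Bob (3<7, 8<11); eliminate C.
Row r1 is strictly dominated by row r2 (13>8, 8>3); eliminate r1.
Column A is strictly dominated by B for Bob (8<13); eliminate A.
Only (r2, B) remains, with payoff 8.

8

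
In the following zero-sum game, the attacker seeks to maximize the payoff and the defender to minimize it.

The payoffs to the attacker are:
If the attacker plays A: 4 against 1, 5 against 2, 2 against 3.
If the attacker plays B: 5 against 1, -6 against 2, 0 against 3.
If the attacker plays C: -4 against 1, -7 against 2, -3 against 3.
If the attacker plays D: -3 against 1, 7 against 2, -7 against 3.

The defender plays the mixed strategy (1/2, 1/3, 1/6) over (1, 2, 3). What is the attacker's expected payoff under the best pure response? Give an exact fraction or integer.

A: (4)·(1/2) + (5)·(1/3) + (2)·(1/6) = 4.
B: (5)·(1/2) + (-6)·(1/3) + (0)·(1/6) = 1/2.
C: (-4)·(1/2) + (-7)·(1/3) + (-3)·(1/6) = -29/6.
D: (-3)·(1/2) + (7)·(1/3) + (-7)·(1/6) = -1/3.
The best pure response is A with expected payoff 4.

4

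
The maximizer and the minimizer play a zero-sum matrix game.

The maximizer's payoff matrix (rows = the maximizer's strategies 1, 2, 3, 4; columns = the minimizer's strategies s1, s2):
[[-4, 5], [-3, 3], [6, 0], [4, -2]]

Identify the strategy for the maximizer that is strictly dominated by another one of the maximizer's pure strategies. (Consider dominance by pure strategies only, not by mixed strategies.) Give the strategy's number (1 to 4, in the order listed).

Compare 4 with 3: 6 > 4, 0 > -2.
So 3 strictly dominates 4 for the maximizer; 4 is strictly dominated.

4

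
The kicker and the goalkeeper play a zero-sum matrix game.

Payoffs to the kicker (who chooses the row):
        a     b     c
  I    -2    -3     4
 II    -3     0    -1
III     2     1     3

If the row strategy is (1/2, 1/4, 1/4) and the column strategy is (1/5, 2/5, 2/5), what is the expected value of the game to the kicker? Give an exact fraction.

Against (1/5, 2/5, 2/5), each row's expected payoff is I: 0; II: -1; III: 2.
Taking the (1/2, 1/4, 1/4)-weighted average: (1/2)·(0) + (1/4)·(-1) + (1/4)·(2) = 1/4.

1/4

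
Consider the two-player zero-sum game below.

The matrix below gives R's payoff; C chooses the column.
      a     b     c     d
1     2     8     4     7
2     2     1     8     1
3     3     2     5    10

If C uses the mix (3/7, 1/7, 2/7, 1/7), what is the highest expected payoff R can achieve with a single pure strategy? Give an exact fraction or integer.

1: (2)·(3/7) + (8)·(1/7) + (4)·(2/7) + (7)·(1/7) = 29/7.
2: (2)·(3/7) + (1)·(1/7) + (8)·(2/7) + (1)·(1/7) = 24/7.
3: (3)·(3/7) + (2)·(1/7) + (5)·(2/7) + (10)·(1/7) = 31/7.
The best pure response is 3 with expected payoff 31/7.

31/7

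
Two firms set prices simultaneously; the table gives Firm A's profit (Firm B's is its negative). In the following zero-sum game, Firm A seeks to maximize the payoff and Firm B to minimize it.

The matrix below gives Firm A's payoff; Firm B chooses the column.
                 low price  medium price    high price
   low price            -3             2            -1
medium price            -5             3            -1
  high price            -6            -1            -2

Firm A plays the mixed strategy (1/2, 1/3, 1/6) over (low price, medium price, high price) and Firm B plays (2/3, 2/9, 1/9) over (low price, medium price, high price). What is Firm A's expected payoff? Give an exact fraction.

Against (2/3, 2/9, 1/9), each row's expected payoff is low price: -5/3; medium price: -25/9; high price: -40/9.
Taking the (1/2, 1/3, 1/6)-weighted average: (1/2)·(-5/3) + (1/3)·(-25/9) + (1/6)·(-40/9) = -5/2.

-5/2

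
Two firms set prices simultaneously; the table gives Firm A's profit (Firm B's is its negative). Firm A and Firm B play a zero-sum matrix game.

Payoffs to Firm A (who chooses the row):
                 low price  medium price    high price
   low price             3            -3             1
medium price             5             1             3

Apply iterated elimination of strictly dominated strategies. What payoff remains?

Row low price is strictly dominated by row medium price (5>3, 1>-3, 3>1); eliminate low price.
Column high price is strictly dominated by medium price for Firm B (1<3); eliminate high price.
Column low price is strictly dominated by medium price for Firm B (1<5); eliminate low price.
Only (medium price, medium price) remains, with payoff 1.

1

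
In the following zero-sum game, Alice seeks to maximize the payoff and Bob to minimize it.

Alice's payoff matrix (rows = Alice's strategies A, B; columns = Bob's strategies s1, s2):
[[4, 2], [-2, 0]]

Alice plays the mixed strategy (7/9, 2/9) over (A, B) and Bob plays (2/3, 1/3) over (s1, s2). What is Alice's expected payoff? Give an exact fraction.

62/27

Against (2/3, 1/3), each row's expected payoff is A: 10/3; B: -4/3.
Taking the (7/9, 2/9)-weighted average: (7/9)·(10/3) + (2/9)·(-4/3) = 62/27.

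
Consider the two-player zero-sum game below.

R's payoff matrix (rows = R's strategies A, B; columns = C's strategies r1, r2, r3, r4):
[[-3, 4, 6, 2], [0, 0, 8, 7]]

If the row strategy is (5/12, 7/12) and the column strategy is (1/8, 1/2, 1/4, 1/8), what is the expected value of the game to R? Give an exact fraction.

Against (1/8, 1/2, 1/4, 1/8), each row's expected payoff is A: 27/8; B: 23/8.
Taking the (5/12, 7/12)-weighted average: (5/12)·(27/8) + (7/12)·(23/8) = 37/12.

37/12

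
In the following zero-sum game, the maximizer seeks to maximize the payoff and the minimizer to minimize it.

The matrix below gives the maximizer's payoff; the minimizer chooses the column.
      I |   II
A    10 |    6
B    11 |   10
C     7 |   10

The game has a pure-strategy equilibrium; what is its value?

Row minima: 6, 10, 7 → the maximizer's maximin is 10.
Column maxima: 11, 10 → the minimizer's minimax is 10.
They coincide at (B, II), so the value is 10.

10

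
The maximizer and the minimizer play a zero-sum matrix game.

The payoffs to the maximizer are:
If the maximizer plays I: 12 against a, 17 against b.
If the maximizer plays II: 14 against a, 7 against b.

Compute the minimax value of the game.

77/6

Row minima are 12 and 7, so the maximizer's maximin is 12; column maxima are 14 and 17, so the minimizer's minimax is 14. These differ, so the equilibrium is in mixed strategies.
Let the maximizer play I with probability p. The minimizer is indifferent when 12p + 14(1−p) = 17p + 7(1−p), giving p = 7/12.
Let the minimizer play a with probability q. The maximizer is indifferent when 12q + 17(1−q) = 14q + 7(1−q), giving q = 5/6.
The value is 12·(5/6) + (17)·(1/6) = 77/6.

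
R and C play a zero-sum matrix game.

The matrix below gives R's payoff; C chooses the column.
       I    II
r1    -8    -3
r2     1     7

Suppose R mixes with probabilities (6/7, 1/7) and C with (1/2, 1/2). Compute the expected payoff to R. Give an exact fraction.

-29/7

Against (1/2, 1/2), each row's expected payoff is r1: -11/2; r2: 4.
Taking the (6/7, 1/7)-weighted average: (6/7)·(-11/2) + (1/7)·(4) = -29/7.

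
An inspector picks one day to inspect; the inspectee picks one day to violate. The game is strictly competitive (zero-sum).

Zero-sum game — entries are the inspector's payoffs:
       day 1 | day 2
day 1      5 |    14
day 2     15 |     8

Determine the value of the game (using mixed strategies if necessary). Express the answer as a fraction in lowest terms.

Row minima are 5 and 8, so the inspector's maximin is 8; column maxima are 15 and 14, so the inspectee's minimax is 14. These differ, so the equilibrium is in mixed strategies.
Let the inspector play day 1 with probability p. The inspectee is indifferent when 5p + 15(1−p) = 14p + 8(1−p), giving p = 7/16.
Let the inspectee play day 1 with probability q. The inspector is indifferent when 5q + 14(1−q) = 15q + 8(1−q), giving q = 3/8.
The value is 5·(3/8) + (14)·(5/8) = 85/8.

85/8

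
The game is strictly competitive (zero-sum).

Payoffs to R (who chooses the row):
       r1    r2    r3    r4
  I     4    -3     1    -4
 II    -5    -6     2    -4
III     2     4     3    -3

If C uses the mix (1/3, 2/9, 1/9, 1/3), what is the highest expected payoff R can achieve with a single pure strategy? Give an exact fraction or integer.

8/9

I: (4)·(1/3) + (-3)·(2/9) + (1)·(1/9) + (-4)·(1/3) = -5/9.
II: (-5)·(1/3) + (-6)·(2/9) + (2)·(1/9) + (-4)·(1/3) = -37/9.
III: (2)·(1/3) + (4)·(2/9) + (3)·(1/9) + (-3)·(1/3) = 8/9.
The best pure response is III with expected payoff 8/9.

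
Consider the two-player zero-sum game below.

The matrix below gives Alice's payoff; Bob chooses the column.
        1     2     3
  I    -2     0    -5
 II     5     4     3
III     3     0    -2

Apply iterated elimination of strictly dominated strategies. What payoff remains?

Column 1 is strictly dominated by 3 for Bob (-5<-2, 3<5, -2<3); eliminate 1.
Row III is strictly dominated by row II (4>0, 3>-2); eliminate III.
Column 2 is strictly dominated by 3 for Bob (-5<0, 3<4); eliminate 2.
Row I is strictly dominated by row II (3>-5); eliminate I.
Only (II, 3) remains, with payoff 3.

3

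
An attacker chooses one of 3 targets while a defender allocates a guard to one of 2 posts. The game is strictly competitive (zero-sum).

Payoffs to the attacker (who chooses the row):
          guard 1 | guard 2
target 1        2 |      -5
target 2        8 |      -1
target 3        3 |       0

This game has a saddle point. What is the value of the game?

Row minima: -5, -1, 0 → the attacker's maximin is 0.
Column maxima: 8, 0 → the defender's minimax is 0.
They coincide at (target 3, guard 2), so the value is 0.

0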